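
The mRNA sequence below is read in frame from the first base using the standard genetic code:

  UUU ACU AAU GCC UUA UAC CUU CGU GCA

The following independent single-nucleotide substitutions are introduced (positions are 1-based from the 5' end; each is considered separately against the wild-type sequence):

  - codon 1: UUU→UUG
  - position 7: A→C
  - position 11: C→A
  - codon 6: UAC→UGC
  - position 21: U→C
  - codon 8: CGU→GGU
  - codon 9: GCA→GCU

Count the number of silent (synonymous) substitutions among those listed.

Codon 1: UUU (Phe) → UUG (Leu) — missense.
Codon 3: AAU (Asn) → CAU (His) — missense.
Codon 4: GCC (Ala) → GAC (Asp) — missense.
Codon 6: UAC (Tyr) → UGC (Cys) — missense.
Codon 7: CUU (Leu) → CUC (Leu) — synonymous.
Codon 8: CGU (Arg) → GGU (Gly) — missense.
Codon 9: GCA (Ala) → GCU (Ala) — synonymous.
Synonymous: 2 of 7.

2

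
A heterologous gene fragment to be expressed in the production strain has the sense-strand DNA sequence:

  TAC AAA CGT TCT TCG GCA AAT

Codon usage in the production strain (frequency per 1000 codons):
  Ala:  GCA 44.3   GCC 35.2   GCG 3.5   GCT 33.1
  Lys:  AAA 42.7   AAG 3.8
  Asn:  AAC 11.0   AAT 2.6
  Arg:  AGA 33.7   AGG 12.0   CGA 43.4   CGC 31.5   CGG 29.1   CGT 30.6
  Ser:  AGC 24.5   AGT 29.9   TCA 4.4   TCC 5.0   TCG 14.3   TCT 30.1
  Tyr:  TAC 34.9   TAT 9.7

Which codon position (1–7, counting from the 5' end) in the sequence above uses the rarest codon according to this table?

7

Codon 1 TAC (Tyr): 34.9 per 1000.
Codon 2 AAA (Lys): 42.7 per 1000.
Codon 3 CGT (Arg): 30.6 per 1000.
Codon 4 TCT (Ser): 30.1 per 1000.
Codon 5 TCG (Ser): 14.3 per 1000.
Codon 6 GCA (Ala): 44.3 per 1000.
Codon 7 AAT (Asn): 2.6 per 1000.
Lowest frequency is 2.6 at codon 7.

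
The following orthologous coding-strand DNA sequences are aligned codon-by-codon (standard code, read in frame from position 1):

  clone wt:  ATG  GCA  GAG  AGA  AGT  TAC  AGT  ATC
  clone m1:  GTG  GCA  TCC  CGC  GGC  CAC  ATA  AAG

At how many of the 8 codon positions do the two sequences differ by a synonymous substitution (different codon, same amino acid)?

1

Codon 1: ATG Met / GTG Val — nonsynonymous.
Codon 2: GCA Ala / GCA Ala — identical.
Codon 3: GAG Glu / TCC Ser — nonsynonymous.
Codon 4: AGA Arg / CGC Arg — synonymous.
Codon 5: AGT Ser / GGC Gly — nonsynonymous.
Codon 6: TAC Tyr / CAC His — nonsynonymous.
Codon 7: AGT Ser / ATA Ile — nonsynonymous.
Codon 8: ATC Ile / AAG Lys — nonsynonymous.
Synonymous differences: 1.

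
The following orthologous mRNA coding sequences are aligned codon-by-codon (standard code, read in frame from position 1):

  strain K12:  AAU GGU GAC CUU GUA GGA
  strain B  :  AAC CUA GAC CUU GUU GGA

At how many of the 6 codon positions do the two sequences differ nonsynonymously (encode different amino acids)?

Codon 1: AAU Asn / AAC Asn — synonymous.
Codon 2: GGU Gly / CUA Leu — nonsynonymous.
Codon 3: GAC Asp / GAC Asp — identical.
Codon 4: CUU Leu / CUU Leu — identical.
Codon 5: GUA Val / GUU Val — synonymous.
Codon 6: GGA Gly / GGA Gly — identical.
Nonsynonymous differences: 1.

1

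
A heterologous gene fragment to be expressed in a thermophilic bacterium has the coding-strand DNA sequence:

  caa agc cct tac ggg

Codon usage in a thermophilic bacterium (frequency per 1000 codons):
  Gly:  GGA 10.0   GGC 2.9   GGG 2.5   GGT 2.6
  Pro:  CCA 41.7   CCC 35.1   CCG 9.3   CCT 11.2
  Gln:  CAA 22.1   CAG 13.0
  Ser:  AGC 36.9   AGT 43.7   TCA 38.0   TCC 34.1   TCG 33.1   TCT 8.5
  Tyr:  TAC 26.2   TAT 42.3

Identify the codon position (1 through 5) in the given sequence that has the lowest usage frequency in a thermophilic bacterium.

5

Codon 1 CAA (Gln): 22.1 per 1000.
Codon 2 AGC (Ser): 36.9 per 1000.
Codon 3 CCT (Pro): 11.2 per 1000.
Codon 4 TAC (Tyr): 26.2 per 1000.
Codon 5 GGG (Gly): 2.5 per 1000.
Lowest frequency is 2.5 at codon 5.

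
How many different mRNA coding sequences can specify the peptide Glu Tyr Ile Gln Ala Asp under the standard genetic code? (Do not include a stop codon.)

Glu: 2 codons.
Tyr: 2 codons.
Ile: 3 codons.
Gln: 2 codons.
Ala: 4 codons.
Asp: 2 codons.
2 × 2 × 3 × 2 × 4 × 2 = 192.

192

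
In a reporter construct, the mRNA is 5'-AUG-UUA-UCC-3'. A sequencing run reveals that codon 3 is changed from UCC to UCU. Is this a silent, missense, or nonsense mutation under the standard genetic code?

silent

Position 9 falls in codon 3: UCC → Ser.
After the substitution the codon is UCU → Ser.
Both encode Ser, so the change is synonymous.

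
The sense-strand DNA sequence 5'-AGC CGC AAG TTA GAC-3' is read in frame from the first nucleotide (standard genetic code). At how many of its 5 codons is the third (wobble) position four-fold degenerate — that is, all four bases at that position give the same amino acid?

1

Codon 1 AGC (Ser): third position 2-fold.
Codon 2 CGC (Arg): third position 4-fold.
Codon 3 AAG (Lys): third position 2-fold.
Codon 4 TTA (Leu): third position 2-fold.
Codon 5 GAC (Asp): third position 2-fold.
Four-fold degenerate third positions: 1.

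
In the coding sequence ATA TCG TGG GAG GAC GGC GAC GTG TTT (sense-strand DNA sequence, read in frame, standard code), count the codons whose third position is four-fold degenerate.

Codon 1 ATA (Ile): third position 3-fold.
Codon 2 TCG (Ser): third position 4-fold.
Codon 3 TGG (Trp): third position 1-fold.
Codon 4 GAG (Glu): third position 2-fold.
Codon 5 GAC (Asp): third position 2-fold.
Codon 6 GGC (Gly): third position 4-fold.
Codon 7 GAC (Asp): third position 2-fold.
Codon 8 GTG (Val): third position 4-fold.
Codon 9 TTT (Phe): third position 2-fold.
Four-fold degenerate third positions: 3.

3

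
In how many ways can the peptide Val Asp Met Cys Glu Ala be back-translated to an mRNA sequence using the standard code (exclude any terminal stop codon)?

128

Val: 4 codons.
Asp: 2 codons.
Met: 1 codon.
Cys: 2 codons.
Glu: 2 codons.
Ala: 4 codons.
4 × 2 × 1 × 2 × 2 × 4 = 128.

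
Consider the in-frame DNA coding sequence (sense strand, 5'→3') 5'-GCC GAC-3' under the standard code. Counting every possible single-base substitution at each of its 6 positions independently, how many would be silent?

4

Codon 1 (GCC, Ala): 3 synonymous substitutions.
Codon 2 (GAC, Asp): 1 synonymous substitution.
Total: 3 + 1 = 4.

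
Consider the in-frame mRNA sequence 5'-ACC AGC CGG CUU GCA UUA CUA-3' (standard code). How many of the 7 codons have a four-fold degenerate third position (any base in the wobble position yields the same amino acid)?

Codon 1 ACC (Thr): third position 4-fold.
Codon 2 AGC (Ser): third position 2-fold.
Codon 3 CGG (Arg): third position 4-fold.
Codon 4 CUU (Leu): third position 4-fold.
Codon 5 GCA (Ala): third position 4-fold.
Codon 6 UUA (Leu): third position 2-fold.
Codon 7 CUA (Leu): third position 4-fold.
Four-fold degenerate third positions: 5.

5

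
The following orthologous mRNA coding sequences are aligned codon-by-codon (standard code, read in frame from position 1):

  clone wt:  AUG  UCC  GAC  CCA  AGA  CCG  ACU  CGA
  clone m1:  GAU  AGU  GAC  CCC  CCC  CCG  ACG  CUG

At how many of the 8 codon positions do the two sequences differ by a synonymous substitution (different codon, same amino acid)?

3

Codon 1: AUG Met / GAU Asp — nonsynonymous.
Codon 2: UCC Ser / AGU Ser — synonymous.
Codon 3: GAC Asp / GAC Asp — identical.
Codon 4: CCA Pro / CCC Pro — synonymous.
Codon 5: AGA Arg / CCC Pro — nonsynonymous.
Codon 6: CCG Pro / CCG Pro — identical.
Codon 7: ACU Thr / ACG Thr — synonymous.
Codon 8: CGA Arg / CUG Leu — nonsynonymous.
Synonymous differences: 3.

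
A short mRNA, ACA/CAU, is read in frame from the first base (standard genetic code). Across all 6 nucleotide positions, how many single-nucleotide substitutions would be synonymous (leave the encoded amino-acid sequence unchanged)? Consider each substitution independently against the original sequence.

Codon 1 (ACA, Thr): 3 synonymous substitutions.
Codon 2 (CAU, His): 1 synonymous substitution.
Total: 3 + 1 = 4.

4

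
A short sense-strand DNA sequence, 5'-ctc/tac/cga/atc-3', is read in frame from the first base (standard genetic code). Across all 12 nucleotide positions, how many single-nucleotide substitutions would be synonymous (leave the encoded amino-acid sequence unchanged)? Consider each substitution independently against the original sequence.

Codon 1 (CTC, Leu): 3 synonymous substitutions.
Codon 2 (TAC, Tyr): 1 synonymous substitution.
Codon 3 (CGA, Arg): 4 synonymous substitutions.
Codon 4 (ATC, Ile): 2 synonymous substitutions.
Total: 3 + 1 + 4 + 2 = 10.

10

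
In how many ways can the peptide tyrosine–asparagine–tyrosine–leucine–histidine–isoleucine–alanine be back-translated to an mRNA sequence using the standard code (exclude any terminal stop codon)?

Tyr: 2 codons.
Asn: 2 codons.
Tyr: 2 codons.
Leu: 6 codons.
His: 2 codons.
Ile: 3 codons.
Ala: 4 codons.
2 × 2 × 2 × 6 × 2 × 3 × 4 = 1152.

1152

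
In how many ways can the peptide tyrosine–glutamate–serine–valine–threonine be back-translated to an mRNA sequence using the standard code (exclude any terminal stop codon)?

Tyr: 2 codons.
Glu: 2 codons.
Ser: 6 codons.
Val: 4 codons.
Thr: 4 codons.
2 × 2 × 6 × 4 × 4 = 384.

384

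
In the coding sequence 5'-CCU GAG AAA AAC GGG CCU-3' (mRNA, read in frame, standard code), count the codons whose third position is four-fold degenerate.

Codon 1 CCU (Pro): third position 4-fold.
Codon 2 GAG (Glu): third position 2-fold.
Codon 3 AAA (Lys): third position 2-fold.
Codon 4 AAC (Asn): third position 2-fold.
Codon 5 GGG (Gly): third position 4-fold.
Codon 6 CCU (Pro): third position 4-fold.
Four-fold degenerate third positions: 3.

3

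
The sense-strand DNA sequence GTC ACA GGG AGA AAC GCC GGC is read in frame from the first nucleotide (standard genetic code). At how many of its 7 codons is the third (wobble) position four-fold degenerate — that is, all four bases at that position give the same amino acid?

Codon 1 GTC (Val): third position 4-fold.
Codon 2 ACA (Thr): third position 4-fold.
Codon 3 GGG (Gly): third position 4-fold.
Codon 4 AGA (Arg): third position 2-fold.
Codon 5 AAC (Asn): third position 2-fold.
Codon 6 GCC (Ala): third position 4-fold.
Codon 7 GGC (Gly): third position 4-fold.
Four-fold degenerate third positions: 5.

5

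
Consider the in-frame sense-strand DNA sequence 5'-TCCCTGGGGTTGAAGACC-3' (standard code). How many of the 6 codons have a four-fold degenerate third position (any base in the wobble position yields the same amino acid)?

4

Codon 1 TCC (Ser): third position 4-fold.
Codon 2 CTG (Leu): third position 4-fold.
Codon 3 GGG (Gly): third position 4-fold.
Codon 4 TTG (Leu): third position 2-fold.
Codon 5 AAG (Lys): third position 2-fold.
Codon 6 ACC (Thr): third position 4-fold.
Four-fold degenerate third positions: 4.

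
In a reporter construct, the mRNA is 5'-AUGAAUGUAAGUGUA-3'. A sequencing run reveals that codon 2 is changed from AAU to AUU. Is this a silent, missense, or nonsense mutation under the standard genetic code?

Position 5 falls in codon 2: AAU → Asn.
After the substitution the codon is AUU → Ile.
Asn ≠ Ile, so this is a missense mutation.

missense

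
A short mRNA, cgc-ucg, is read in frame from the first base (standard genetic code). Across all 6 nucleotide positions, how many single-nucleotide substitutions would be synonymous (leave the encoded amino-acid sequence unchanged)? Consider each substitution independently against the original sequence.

6

Codon 1 (CGC, Arg): 3 synonymous substitutions.
Codon 2 (UCG, Ser): 3 synonymous substitutions.
Total: 3 + 3 = 6.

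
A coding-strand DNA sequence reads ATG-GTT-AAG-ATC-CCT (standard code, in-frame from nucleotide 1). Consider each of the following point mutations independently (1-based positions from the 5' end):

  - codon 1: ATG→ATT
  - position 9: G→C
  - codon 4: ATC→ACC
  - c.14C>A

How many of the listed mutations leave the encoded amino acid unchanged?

Codon 1: ATG (Met) → ATT (Ile) — missense.
Codon 3: AAG (Lys) → AAC (Asn) — missense.
Codon 4: ATC (Ile) → ACC (Thr) — missense.
Codon 5: CCT (Pro) → CAT (His) — missense.
Synonymous: 0 of 4.

0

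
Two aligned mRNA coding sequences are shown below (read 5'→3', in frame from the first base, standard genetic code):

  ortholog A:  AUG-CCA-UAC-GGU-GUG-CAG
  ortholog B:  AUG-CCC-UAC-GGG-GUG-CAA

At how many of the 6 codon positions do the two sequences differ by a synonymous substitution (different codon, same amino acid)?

Codon 1: AUG Met / AUG Met — identical.
Codon 2: CCA Pro / CCC Pro — synonymous.
Codon 3: UAC Tyr / UAC Tyr — identical.
Codon 4: GGU Gly / GGG Gly — synonymous.
Codon 5: GUG Val / GUG Val — identical.
Codon 6: CAG Gln / CAA Gln — synonymous.
Synonymous differences: 3.

3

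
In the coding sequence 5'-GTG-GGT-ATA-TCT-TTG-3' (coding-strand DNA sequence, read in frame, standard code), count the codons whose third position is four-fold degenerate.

3

Codon 1 GTG (Val): third position 4-fold.
Codon 2 GGT (Gly): third position 4-fold.
Codon 3 ATA (Ile): third position 3-fold.
Codon 4 TCT (Ser): third position 4-fold.
Codon 5 TTG (Leu): third position 2-fold.
Four-fold degenerate third positions: 3.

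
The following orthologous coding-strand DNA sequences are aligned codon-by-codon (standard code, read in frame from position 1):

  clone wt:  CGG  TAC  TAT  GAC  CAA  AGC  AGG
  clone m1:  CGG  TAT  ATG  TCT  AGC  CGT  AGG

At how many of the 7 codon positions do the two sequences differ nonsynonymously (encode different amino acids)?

4

Codon 1: CGG Arg / CGG Arg — identical.
Codon 2: TAC Tyr / TAT Tyr — synonymous.
Codon 3: TAT Tyr / ATG Met — nonsynonymous.
Codon 4: GAC Asp / TCT Ser — nonsynonymous.
Codon 5: CAA Gln / AGC Ser — nonsynonymous.
Codon 6: AGC Ser / CGT Arg — nonsynonymous.
Codon 7: AGG Arg / AGG Arg — identical.
Nonsynonymous differences: 4.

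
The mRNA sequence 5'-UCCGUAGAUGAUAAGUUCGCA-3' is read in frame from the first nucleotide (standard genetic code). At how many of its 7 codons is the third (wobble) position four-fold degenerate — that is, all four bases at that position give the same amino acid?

Codon 1 UCC (Ser): third position 4-fold.
Codon 2 GUA (Val): third position 4-fold.
Codon 3 GAU (Asp): third position 2-fold.
Codon 4 GAU (Asp): third position 2-fold.
Codon 5 AAG (Lys): third position 2-fold.
Codon 6 UUC (Phe): third position 2-fold.
Codon 7 GCA (Ala): third position 4-fold.
Four-fold degenerate third positions: 3.

3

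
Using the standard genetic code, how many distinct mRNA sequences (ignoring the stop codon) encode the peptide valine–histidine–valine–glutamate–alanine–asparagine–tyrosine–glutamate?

2048

Val: 4 codons.
His: 2 codons.
Val: 4 codons.
Glu: 2 codons.
Ala: 4 codons.
Asn: 2 codons.
Tyr: 2 codons.
Glu: 2 codons.
4 × 2 × 4 × 2 × 4 × 2 × 2 × 2 = 2048.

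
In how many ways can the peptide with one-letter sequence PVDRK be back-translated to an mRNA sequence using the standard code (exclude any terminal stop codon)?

384

Pro: 4 codons.
Val: 4 codons.
Asp: 2 codons.
Arg: 6 codons.
Lys: 2 codons.
4 × 4 × 2 × 6 × 2 = 384.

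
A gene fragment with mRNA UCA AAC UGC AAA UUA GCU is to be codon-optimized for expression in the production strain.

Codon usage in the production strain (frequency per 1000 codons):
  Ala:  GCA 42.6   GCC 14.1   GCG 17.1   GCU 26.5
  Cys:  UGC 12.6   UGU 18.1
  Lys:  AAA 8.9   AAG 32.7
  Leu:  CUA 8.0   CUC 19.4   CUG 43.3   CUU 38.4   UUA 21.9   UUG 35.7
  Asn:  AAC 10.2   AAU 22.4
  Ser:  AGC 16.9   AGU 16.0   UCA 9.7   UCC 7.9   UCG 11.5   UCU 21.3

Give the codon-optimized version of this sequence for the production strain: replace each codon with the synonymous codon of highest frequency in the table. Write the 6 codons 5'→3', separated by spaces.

UCU AAU UGU AAG CUG GCA

Codon 1 (Ser): best is UCU at 21.3.
Codon 2 (Asn): best is AAU at 22.4.
Codon 3 (Cys): best is UGU at 18.1.
Codon 4 (Lys): best is AAG at 32.7.
Codon 5 (Leu): best is CUG at 43.3.
Codon 6 (Ala): best is GCA at 42.6.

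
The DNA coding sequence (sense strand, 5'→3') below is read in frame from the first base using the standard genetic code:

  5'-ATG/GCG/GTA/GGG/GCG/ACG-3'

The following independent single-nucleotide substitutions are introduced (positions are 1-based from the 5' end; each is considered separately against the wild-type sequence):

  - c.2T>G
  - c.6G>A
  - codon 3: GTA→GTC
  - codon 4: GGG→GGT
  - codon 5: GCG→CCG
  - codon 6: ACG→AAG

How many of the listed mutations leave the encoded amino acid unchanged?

Codon 1: ATG (Met) → AGG (Arg) — missense.
Codon 2: GCG (Ala) → GCA (Ala) — synonymous.
Codon 3: GTA (Val) → GTC (Val) — synonymous.
Codon 4: GGG (Gly) → GGT (Gly) — synonymous.
Codon 5: GCG (Ala) → CCG (Pro) — missense.
Codon 6: ACG (Thr) → AAG (Lys) — missense.
Synonymous: 3 of 6.

3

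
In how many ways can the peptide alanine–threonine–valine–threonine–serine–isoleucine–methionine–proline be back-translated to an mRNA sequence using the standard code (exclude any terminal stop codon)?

18432

Ala: 4 codons.
Thr: 4 codons.
Val: 4 codons.
Thr: 4 codons.
Ser: 6 codons.
Ile: 3 codons.
Met: 1 codon.
Pro: 4 codons.
4 × 4 × 4 × 4 × 6 × 3 × 1 × 4 = 18432.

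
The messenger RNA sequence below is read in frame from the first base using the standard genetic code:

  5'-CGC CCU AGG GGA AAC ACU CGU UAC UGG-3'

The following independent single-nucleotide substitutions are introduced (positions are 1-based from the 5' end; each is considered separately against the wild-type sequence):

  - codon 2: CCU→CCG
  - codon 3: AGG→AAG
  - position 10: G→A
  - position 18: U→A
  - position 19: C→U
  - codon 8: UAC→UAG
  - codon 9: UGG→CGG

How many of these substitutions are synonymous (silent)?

Codon 2: CCU (Pro) → CCG (Pro) — synonymous.
Codon 3: AGG (Arg) → AAG (Lys) — missense.
Codon 4: GGA (Gly) → AGA (Arg) — missense.
Codon 6: ACU (Thr) → ACA (Thr) — synonymous.
Codon 7: CGU (Arg) → UGU (Cys) — missense.
Codon 8: UAC (Tyr) → UAG (Stop) — nonsense.
Codon 9: UGG (Trp) → CGG (Arg) — missense.
Synonymous: 2 of 7.

2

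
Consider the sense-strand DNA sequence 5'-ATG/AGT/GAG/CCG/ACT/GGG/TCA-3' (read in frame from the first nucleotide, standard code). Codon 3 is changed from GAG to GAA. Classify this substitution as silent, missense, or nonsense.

Position 9 falls in codon 3: GAG → Glu.
After the substitution the codon is GAA → Glu.
Both encode Glu, so the change is synonymous.

silent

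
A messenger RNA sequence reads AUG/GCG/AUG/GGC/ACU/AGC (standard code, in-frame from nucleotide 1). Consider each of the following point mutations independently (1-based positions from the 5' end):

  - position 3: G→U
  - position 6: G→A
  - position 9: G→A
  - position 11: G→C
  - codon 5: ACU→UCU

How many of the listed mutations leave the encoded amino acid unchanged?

1

Codon 1: AUG (Met) → AUU (Ile) — missense.
Codon 2: GCG (Ala) → GCA (Ala) — synonymous.
Codon 3: AUG (Met) → AUA (Ile) — missense.
Codon 4: GGC (Gly) → GCC (Ala) — missense.
Codon 5: ACU (Thr) → UCU (Ser) — missense.
Synonymous: 1 of 5.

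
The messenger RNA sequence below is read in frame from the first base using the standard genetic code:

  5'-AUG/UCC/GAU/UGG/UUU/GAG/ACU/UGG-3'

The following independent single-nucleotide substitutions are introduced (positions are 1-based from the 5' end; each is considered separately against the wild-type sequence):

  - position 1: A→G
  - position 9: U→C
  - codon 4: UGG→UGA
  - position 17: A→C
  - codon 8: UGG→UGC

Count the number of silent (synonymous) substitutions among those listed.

Codon 1: AUG (Met) → GUG (Val) — missense.
Codon 3: GAU (Asp) → GAC (Asp) — synonymous.
Codon 4: UGG (Trp) → UGA (Stop) — nonsense.
Codon 6: GAG (Glu) → GCG (Ala) — missense.
Codon 8: UGG (Trp) → UGC (Cys) — missense.
Synonymous: 1 of 5.

1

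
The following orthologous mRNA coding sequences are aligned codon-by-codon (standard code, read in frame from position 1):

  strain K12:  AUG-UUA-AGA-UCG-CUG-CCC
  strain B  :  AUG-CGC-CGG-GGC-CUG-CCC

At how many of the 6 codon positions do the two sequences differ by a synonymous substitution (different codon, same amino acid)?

Codon 1: AUG Met / AUG Met — identical.
Codon 2: UUA Leu / CGC Arg — nonsynonymous.
Codon 3: AGA Arg / CGG Arg — synonymous.
Codon 4: UCG Ser / GGC Gly — nonsynonymous.
Codon 5: CUG Leu / CUG Leu — identical.
Codon 6: CCC Pro / CCC Pro — identical.
Synonymous differences: 1.

1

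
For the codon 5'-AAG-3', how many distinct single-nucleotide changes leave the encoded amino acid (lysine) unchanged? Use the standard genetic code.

1

Position 1: none → 0 synonymous.
Position 2: none → 0 synonymous.
Position 3: AAA → 1 synonymous.
Total: 0 + 0 + 1 = 1.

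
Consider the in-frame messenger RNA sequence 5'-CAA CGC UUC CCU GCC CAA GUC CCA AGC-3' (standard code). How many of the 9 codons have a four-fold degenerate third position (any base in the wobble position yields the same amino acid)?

Codon 1 CAA (Gln): third position 2-fold.
Codon 2 CGC (Arg): third position 4-fold.
Codon 3 UUC (Phe): third position 2-fold.
Codon 4 CCU (Pro): third position 4-fold.
Codon 5 GCC (Ala): third position 4-fold.
Codon 6 CAA (Gln): third position 2-fold.
Codon 7 GUC (Val): third position 4-fold.
Codon 8 CCA (Pro): third position 4-fold.
Codon 9 AGC (Ser): third position 2-fold.
Four-fold degenerate third positions: 5.

5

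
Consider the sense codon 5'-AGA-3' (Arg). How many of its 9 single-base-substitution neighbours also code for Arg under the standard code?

2

Position 1: CGA → 1 synonymous.
Position 2: none → 0 synonymous.
Position 3: AGG → 1 synonymous.
Total: 1 + 0 + 1 = 2.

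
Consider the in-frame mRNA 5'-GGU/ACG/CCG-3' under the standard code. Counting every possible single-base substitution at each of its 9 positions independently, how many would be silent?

Codon 1 (GGU, Gly): 3 synonymous substitutions.
Codon 2 (ACG, Thr): 3 synonymous substitutions.
Codon 3 (CCG, Pro): 3 synonymous substitutions.
Total: 3 + 3 + 3 = 9.

9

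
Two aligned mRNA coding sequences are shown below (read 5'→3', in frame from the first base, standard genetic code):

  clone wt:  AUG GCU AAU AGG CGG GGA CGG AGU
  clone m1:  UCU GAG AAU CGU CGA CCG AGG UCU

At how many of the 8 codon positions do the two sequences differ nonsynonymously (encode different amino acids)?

Codon 1: AUG Met / UCU Ser — nonsynonymous.
Codon 2: GCU Ala / GAG Glu — nonsynonymous.
Codon 3: AAU Asn / AAU Asn — identical.
Codon 4: AGG Arg / CGU Arg — synonymous.
Codon 5: CGG Arg / CGA Arg — synonymous.
Codon 6: GGA Gly / CCG Pro — nonsynonymous.
Codon 7: CGG Arg / AGG Arg — synonymous.
Codon 8: AGU Ser / UCU Ser — synonymous.
Nonsynonymous differences: 3.

3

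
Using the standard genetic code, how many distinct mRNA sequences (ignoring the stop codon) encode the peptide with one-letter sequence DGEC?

32

Asp: 2 codons.
Gly: 4 codons.
Glu: 2 codons.
Cys: 2 codons.
2 × 4 × 2 × 2 = 32.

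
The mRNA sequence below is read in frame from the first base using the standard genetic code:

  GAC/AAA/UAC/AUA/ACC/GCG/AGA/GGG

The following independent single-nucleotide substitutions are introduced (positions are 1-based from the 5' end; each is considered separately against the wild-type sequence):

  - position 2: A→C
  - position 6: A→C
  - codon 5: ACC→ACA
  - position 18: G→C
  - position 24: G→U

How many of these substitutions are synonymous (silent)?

Codon 1: GAC (Asp) → GCC (Ala) — missense.
Codon 2: AAA (Lys) → AAC (Asn) — missense.
Codon 5: ACC (Thr) → ACA (Thr) — synonymous.
Codon 6: GCG (Ala) → GCC (Ala) — synonymous.
Codon 8: GGG (Gly) → GGU (Gly) — synonymous.
Synonymous: 3 of 5.

3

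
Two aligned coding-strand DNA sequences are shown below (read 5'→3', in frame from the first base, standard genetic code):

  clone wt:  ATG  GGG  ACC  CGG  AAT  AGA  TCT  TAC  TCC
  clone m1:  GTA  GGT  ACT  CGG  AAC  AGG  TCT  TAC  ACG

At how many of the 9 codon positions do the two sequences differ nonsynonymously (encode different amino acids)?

2

Codon 1: ATG Met / GTA Val — nonsynonymous.
Codon 2: GGG Gly / GGT Gly — synonymous.
Codon 3: ACC Thr / ACT Thr — synonymous.
Codon 4: CGG Arg / CGG Arg — identical.
Codon 5: AAT Asn / AAC Asn — synonymous.
Codon 6: AGA Arg / AGG Arg — synonymous.
Codon 7: TCT Ser / TCT Ser — identical.
Codon 8: TAC Tyr / TAC Tyr — identical.
Codon 9: TCC Ser / ACG Thr — nonsynonymous.
Nonsynonymous differences: 2.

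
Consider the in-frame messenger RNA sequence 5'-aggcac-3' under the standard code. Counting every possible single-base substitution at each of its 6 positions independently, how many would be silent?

Codon 1 (AGG, Arg): 2 synonymous substitutions.
Codon 2 (CAC, His): 1 synonymous substitution.
Total: 2 + 1 = 3.

3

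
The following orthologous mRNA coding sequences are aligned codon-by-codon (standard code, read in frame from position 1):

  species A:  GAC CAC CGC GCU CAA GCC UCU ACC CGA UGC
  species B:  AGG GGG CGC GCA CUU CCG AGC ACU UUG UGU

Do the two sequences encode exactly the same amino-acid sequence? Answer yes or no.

Codon 1: GAC Asp / AGG Arg — nonsynonymous.
Codon 2: CAC His / GGG Gly — nonsynonymous.
Codon 3: CGC Arg / CGC Arg — identical.
Codon 4: GCU Ala / GCA Ala — synonymous.
Codon 5: CAA Gln / CUU Leu — nonsynonymous.
Codon 6: GCC Ala / CCG Pro — nonsynonymous.
Codon 7: UCU Ser / AGC Ser — synonymous.
Codon 8: ACC Thr / ACU Thr — synonymous.
Codon 9: CGA Arg / UUG Leu — nonsynonymous.
Codon 10: UGC Cys / UGU Cys — synonymous.
Nonsynonymous differences: 5 → different protein.

no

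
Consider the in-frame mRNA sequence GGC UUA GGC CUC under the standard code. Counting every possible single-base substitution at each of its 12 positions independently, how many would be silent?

11

Codon 1 (GGC, Gly): 3 synonymous substitutions.
Codon 2 (UUA, Leu): 2 synonymous substitutions.
Codon 3 (GGC, Gly): 3 synonymous substitutions.
Codon 4 (CUC, Leu): 3 synonymous substitutions.
Total: 3 + 2 + 3 + 3 = 11.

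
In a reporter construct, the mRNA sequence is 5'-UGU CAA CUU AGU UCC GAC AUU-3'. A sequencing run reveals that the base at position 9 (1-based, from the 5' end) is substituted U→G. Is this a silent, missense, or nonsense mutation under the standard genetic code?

Position 9 falls in codon 3: CUU → Leu.
After the substitution the codon is CUG → Leu.
Both encode Leu, so the change is synonymous.

silent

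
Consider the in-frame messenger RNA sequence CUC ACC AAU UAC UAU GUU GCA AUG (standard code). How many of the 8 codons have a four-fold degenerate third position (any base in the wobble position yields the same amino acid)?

Codon 1 CUC (Leu): third position 4-fold.
Codon 2 ACC (Thr): third position 4-fold.
Codon 3 AAU (Asn): third position 2-fold.
Codon 4 UAC (Tyr): third position 2-fold.
Codon 5 UAU (Tyr): third position 2-fold.
Codon 6 GUU (Val): third position 4-fold.
Codon 7 GCA (Ala): third position 4-fold.
Codon 8 AUG (Met): third position 1-fold.
Four-fold degenerate third positions: 4.

4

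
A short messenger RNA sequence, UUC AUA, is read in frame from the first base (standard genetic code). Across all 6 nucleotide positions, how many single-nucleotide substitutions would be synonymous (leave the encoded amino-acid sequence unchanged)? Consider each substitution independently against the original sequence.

Codon 1 (UUC, Phe): 1 synonymous substitution.
Codon 2 (AUA, Ile): 2 synonymous substitutions.
Total: 1 + 2 = 3.

3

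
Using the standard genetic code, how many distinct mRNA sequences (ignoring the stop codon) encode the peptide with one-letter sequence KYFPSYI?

1152

Lys: 2 codons.
Tyr: 2 codons.
Phe: 2 codons.
Pro: 4 codons.
Ser: 6 codons.
Tyr: 2 codons.
Ile: 3 codons.
2 × 2 × 2 × 4 × 6 × 2 × 3 = 1152.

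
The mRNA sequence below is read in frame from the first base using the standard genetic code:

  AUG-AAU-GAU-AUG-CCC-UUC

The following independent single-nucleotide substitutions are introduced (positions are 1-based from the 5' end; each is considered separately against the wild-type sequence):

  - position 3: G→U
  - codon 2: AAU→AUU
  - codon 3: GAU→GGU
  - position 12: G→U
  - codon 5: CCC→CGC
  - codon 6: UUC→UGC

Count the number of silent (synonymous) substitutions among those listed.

Codon 1: AUG (Met) → AUU (Ile) — missense.
Codon 2: AAU (Asn) → AUU (Ile) — missense.
Codon 3: GAU (Asp) → GGU (Gly) — missense.
Codon 4: AUG (Met) → AUU (Ile) — missense.
Codon 5: CCC (Pro) → CGC (Arg) — missense.
Codon 6: UUC (Phe) → UGC (Cys) — missense.
Synonymous: 0 of 6.

0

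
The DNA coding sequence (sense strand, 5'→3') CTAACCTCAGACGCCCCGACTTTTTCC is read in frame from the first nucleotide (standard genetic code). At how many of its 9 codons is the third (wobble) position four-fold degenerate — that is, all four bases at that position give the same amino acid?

7

Codon 1 CTA (Leu): third position 4-fold.
Codon 2 ACC (Thr): third position 4-fold.
Codon 3 TCA (Ser): third position 4-fold.
Codon 4 GAC (Asp): third position 2-fold.
Codon 5 GCC (Ala): third position 4-fold.
Codon 6 CCG (Pro): third position 4-fold.
Codon 7 ACT (Thr): third position 4-fold.
Codon 8 TTT (Phe): third position 2-fold.
Codon 9 TCC (Ser): third position 4-fold.
Four-fold degenerate third positions: 7.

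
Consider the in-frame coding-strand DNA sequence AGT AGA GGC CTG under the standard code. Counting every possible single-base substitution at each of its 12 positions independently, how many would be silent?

Codon 1 (AGT, Ser): 1 synonymous substitution.
Codon 2 (AGA, Arg): 2 synonymous substitutions.
Codon 3 (GGC, Gly): 3 synonymous substitutions.
Codon 4 (CTG, Leu): 4 synonymous substitutions.
Total: 1 + 2 + 3 + 4 = 10.

10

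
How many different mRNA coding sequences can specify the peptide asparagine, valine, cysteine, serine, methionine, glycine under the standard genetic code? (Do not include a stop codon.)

384

Asn: 2 codons.
Val: 4 codons.
Cys: 2 codons.
Ser: 6 codons.
Met: 1 codon.
Gly: 4 codons.
2 × 4 × 2 × 6 × 1 × 4 = 384.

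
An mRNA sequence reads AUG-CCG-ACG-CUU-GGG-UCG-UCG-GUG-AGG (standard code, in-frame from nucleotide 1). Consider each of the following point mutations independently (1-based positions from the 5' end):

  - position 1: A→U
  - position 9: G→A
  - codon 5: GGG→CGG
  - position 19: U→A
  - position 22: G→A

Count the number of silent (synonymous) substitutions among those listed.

1

Codon 1: AUG (Met) → UUG (Leu) — missense.
Codon 3: ACG (Thr) → ACA (Thr) — synonymous.
Codon 5: GGG (Gly) → CGG (Arg) — missense.
Codon 7: UCG (Ser) → ACG (Thr) — missense.
Codon 8: GUG (Val) → AUG (Met) — missense.
Synonymous: 1 of 5.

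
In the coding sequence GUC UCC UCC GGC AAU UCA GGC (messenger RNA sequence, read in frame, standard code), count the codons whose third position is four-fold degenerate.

Codon 1 GUC (Val): third position 4-fold.
Codon 2 UCC (Ser): third position 4-fold.
Codon 3 UCC (Ser): third position 4-fold.
Codon 4 GGC (Gly): third position 4-fold.
Codon 5 AAU (Asn): third position 2-fold.
Codon 6 UCA (Ser): third position 4-fold.
Codon 7 GGC (Gly): third position 4-fold.
Four-fold degenerate third positions: 6.

6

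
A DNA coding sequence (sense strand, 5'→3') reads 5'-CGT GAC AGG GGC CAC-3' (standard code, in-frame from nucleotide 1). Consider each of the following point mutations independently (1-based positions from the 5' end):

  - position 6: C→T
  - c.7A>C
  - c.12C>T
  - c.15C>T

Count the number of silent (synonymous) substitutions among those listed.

Codon 2: GAC (Asp) → GAT (Asp) — synonymous.
Codon 3: AGG (Arg) → CGG (Arg) — synonymous.
Codon 4: GGC (Gly) → GGT (Gly) — synonymous.
Codon 5: CAC (His) → CAT (His) — synonymous.
Synonymous: 4 of 4.

4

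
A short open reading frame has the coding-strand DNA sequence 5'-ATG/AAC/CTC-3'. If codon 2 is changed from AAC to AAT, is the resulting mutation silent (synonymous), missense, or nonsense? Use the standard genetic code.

silent

Position 6 falls in codon 2: AAC → Asn.
After the substitution the codon is AAT → Asn.
Both encode Asn, so the change is synonymous.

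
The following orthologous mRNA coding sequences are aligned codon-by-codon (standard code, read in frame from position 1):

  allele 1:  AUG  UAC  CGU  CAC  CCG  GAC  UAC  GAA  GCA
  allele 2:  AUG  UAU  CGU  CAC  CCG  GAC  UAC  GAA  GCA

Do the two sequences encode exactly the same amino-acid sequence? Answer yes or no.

yes

Codon 1: AUG Met / AUG Met — identical.
Codon 2: UAC Tyr / UAU Tyr — synonymous.
Codon 3: CGU Arg / CGU Arg — identical.
Codon 4: CAC His / CAC His — identical.
Codon 5: CCG Pro / CCG Pro — identical.
Codon 6: GAC Asp / GAC Asp — identical.
Codon 7: UAC Tyr / UAC Tyr — identical.
Codon 8: GAA Glu / GAA Glu — identical.
Codon 9: GCA Ala / GCA Ala — identical.
Nonsynonymous differences: 0 → same protein.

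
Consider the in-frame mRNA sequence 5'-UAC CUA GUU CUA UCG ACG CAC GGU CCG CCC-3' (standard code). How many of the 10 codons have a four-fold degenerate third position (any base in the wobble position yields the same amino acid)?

8

Codon 1 UAC (Tyr): third position 2-fold.
Codon 2 CUA (Leu): third position 4-fold.
Codon 3 GUU (Val): third position 4-fold.
Codon 4 CUA (Leu): third position 4-fold.
Codon 5 UCG (Ser): third position 4-fold.
Codon 6 ACG (Thr): third position 4-fold.
Codon 7 CAC (His): third position 2-fold.
Codon 8 GGU (Gly): third position 4-fold.
Codon 9 CCG (Pro): third position 4-fold.
Codon 10 CCC (Pro): third position 4-fold.
Four-fold degenerate third positions: 8.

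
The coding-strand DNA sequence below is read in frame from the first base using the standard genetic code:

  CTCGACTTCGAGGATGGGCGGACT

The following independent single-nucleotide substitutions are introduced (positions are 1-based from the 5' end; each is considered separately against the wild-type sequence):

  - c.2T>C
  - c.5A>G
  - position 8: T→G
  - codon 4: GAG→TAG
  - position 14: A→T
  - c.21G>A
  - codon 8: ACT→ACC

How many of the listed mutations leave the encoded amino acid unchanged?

Codon 1: CTC (Leu) → CCC (Pro) — missense.
Codon 2: GAC (Asp) → GGC (Gly) — missense.
Codon 3: TTC (Phe) → TGC (Cys) — missense.
Codon 4: GAG (Glu) → TAG (Stop) — nonsense.
Codon 5: GAT (Asp) → GTT (Val) — missense.
Codon 7: CGG (Arg) → CGA (Arg) — synonymous.
Codon 8: ACT (Thr) → ACC (Thr) — synonymous.
Synonymous: 2 of 7.

2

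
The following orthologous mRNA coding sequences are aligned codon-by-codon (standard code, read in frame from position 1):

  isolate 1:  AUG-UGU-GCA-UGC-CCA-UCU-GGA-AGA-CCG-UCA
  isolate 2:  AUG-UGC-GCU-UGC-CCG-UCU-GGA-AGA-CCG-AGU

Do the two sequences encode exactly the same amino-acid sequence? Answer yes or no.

yes

Codon 1: AUG Met / AUG Met — identical.
Codon 2: UGU Cys / UGC Cys — synonymous.
Codon 3: GCA Ala / GCU Ala — synonymous.
Codon 4: UGC Cys / UGC Cys — identical.
Codon 5: CCA Pro / CCG Pro — synonymous.
Codon 6: UCU Ser / UCU Ser — identical.
Codon 7: GGA Gly / GGA Gly — identical.
Codon 8: AGA Arg / AGA Arg — identical.
Codon 9: CCG Pro / CCG Pro — identical.
Codon 10: UCA Ser / AGU Ser — synonymous.
Nonsynonymous differences: 0 → same protein.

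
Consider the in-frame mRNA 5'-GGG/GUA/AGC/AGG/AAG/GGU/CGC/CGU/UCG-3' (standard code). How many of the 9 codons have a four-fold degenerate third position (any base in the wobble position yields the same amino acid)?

Codon 1 GGG (Gly): third position 4-fold.
Codon 2 GUA (Val): third position 4-fold.
Codon 3 AGC (Ser): third position 2-fold.
Codon 4 AGG (Arg): third position 2-fold.
Codon 5 AAG (Lys): third position 2-fold.
Codon 6 GGU (Gly): third position 4-fold.
Codon 7 CGC (Arg): third position 4-fold.
Codon 8 CGU (Arg): third position 4-fold.
Codon 9 UCG (Ser): third position 4-fold.
Four-fold degenerate third positions: 6.

6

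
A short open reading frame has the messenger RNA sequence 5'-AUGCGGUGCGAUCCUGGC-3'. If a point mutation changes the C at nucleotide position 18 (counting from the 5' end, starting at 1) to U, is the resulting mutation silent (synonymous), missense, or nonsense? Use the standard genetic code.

silent

Position 18 falls in codon 6: GGC → Gly.
After the substitution the codon is GGU → Gly.
Both encode Gly, so the change is synonymous.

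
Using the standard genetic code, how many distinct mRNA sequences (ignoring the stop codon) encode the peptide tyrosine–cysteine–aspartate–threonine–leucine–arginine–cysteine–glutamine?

Tyr: 2 codons.
Cys: 2 codons.
Asp: 2 codons.
Thr: 4 codons.
Leu: 6 codons.
Arg: 6 codons.
Cys: 2 codons.
Gln: 2 codons.
2 × 2 × 2 × 4 × 6 × 6 × 2 × 2 = 4608.

4608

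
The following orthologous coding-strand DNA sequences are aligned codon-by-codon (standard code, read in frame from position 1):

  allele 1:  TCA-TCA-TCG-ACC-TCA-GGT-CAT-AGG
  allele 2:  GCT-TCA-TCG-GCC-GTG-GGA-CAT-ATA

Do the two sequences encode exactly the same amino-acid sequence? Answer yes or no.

Codon 1: TCA Ser / GCT Ala — nonsynonymous.
Codon 2: TCA Ser / TCA Ser — identical.
Codon 3: TCG Ser / TCG Ser — identical.
Codon 4: ACC Thr / GCC Ala — nonsynonymous.
Codon 5: TCA Ser / GTG Val — nonsynonymous.
Codon 6: GGT Gly / GGA Gly — synonymous.
Codon 7: CAT His / CAT His — identical.
Codon 8: AGG Arg / ATA Ile — nonsynonymous.
Nonsynonymous differences: 4 → different protein.

no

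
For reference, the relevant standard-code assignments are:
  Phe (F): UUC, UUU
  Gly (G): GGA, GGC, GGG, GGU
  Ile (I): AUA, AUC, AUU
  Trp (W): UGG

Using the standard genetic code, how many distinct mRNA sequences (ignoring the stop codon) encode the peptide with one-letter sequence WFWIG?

24

Trp: 1 codon.
Phe: 2 codons.
Trp: 1 codon.
Ile: 3 codons.
Gly: 4 codons.
1 × 2 × 1 × 3 × 4 = 24.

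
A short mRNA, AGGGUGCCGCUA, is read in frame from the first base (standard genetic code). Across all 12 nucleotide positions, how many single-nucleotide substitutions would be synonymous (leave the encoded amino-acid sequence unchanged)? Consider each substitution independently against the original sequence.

12

Codon 1 (AGG, Arg): 2 synonymous substitutions.
Codon 2 (GUG, Val): 3 synonymous substitutions.
Codon 3 (CCG, Pro): 3 synonymous substitutions.
Codon 4 (CUA, Leu): 4 synonymous substitutions.
Total: 2 + 3 + 3 + 4 = 12.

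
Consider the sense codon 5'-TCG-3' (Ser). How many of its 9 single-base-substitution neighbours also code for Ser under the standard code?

3

Position 1: none → 0 synonymous.
Position 2: none → 0 synonymous.
Position 3: TCT, TCC, TCA → 3 synonymous.
Total: 0 + 0 + 3 = 3.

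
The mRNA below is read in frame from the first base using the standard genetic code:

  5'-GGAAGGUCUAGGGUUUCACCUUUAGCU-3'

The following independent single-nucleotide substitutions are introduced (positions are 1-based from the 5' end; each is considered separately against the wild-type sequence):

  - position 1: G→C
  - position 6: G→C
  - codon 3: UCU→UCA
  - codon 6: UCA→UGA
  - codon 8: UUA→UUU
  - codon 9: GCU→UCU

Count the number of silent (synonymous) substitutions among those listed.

1

Codon 1: GGA (Gly) → CGA (Arg) — missense.
Codon 2: AGG (Arg) → AGC (Ser) — missense.
Codon 3: UCU (Ser) → UCA (Ser) — synonymous.
Codon 6: UCA (Ser) → UGA (Stop) — nonsense.
Codon 8: UUA (Leu) → UUU (Phe) — missense.
Codon 9: GCU (Ala) → UCU (Ser) — missense.
Synonymous: 1 of 6.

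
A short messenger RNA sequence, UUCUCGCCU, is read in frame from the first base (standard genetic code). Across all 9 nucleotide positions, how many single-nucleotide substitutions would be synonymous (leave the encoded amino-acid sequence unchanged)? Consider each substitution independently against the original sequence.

7

Codon 1 (UUC, Phe): 1 synonymous substitution.
Codon 2 (UCG, Ser): 3 synonymous substitutions.
Codon 3 (CCU, Pro): 3 synonymous substitutions.
Total: 1 + 3 + 3 = 7.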